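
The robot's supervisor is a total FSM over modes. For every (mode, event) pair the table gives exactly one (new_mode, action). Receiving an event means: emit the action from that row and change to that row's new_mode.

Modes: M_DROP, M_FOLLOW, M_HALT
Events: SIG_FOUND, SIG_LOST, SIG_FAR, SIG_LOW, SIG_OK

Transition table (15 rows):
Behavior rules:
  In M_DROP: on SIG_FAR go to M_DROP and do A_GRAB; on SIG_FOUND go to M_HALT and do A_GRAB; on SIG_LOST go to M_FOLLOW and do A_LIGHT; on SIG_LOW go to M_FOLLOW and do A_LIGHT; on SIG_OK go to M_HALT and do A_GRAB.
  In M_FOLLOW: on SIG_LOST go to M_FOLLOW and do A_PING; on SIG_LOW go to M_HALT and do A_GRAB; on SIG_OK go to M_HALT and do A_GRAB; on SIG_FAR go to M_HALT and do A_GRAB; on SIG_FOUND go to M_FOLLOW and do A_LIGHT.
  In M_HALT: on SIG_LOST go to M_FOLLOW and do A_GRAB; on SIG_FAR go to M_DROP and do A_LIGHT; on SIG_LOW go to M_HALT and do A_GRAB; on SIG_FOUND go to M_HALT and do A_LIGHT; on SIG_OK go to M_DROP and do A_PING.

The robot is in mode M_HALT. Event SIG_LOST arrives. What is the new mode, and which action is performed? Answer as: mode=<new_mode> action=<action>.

current mode = M_HALT; filter table to that mode:
  (M_HALT, SIG_LOST) → (M_FOLLOW, A_GRAB)  ← event matches
  (M_HALT, SIG_FAR) → (M_DROP, A_LIGHT)
  (M_HALT, SIG_LOW) → (M_HALT, A_GRAB)
  (M_HALT, SIG_FOUND) → (M_HALT, A_LIGHT)
  (M_HALT, SIG_OK) → (M_DROP, A_PING)
event = SIG_LOST selects (M_FOLLOW, A_GRAB)

mode=M_FOLLOW action=A_GRAB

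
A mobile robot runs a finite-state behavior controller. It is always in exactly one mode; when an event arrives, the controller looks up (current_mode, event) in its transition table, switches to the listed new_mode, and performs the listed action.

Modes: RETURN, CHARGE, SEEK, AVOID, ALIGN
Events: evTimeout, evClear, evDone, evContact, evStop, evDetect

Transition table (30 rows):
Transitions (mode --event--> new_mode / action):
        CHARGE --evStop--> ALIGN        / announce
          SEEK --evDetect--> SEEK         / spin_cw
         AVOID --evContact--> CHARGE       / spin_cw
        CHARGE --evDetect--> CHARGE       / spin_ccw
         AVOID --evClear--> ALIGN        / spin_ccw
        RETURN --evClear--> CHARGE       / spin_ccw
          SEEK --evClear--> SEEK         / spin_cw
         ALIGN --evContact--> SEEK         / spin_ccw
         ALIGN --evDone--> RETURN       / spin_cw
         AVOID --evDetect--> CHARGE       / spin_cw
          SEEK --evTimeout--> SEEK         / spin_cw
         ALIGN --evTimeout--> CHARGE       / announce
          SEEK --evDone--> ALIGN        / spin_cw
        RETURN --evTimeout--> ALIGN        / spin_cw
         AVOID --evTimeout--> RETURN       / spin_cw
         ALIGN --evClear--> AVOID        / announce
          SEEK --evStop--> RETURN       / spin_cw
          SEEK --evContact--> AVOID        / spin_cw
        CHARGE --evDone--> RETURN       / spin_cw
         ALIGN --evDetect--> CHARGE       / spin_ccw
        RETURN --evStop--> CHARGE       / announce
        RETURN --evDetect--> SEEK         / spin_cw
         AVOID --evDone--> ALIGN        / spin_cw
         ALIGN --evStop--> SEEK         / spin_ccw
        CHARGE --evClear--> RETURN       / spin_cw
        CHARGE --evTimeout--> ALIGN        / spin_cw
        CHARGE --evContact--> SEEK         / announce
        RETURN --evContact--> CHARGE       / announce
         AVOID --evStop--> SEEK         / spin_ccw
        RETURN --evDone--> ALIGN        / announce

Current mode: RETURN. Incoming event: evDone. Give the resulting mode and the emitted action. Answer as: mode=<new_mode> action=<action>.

current mode = RETURN; filter table to that mode:
  (RETURN, evClear) → (CHARGE, spin_ccw)
  (RETURN, evTimeout) → (ALIGN, spin_cw)
  (RETURN, evStop) → (CHARGE, announce)
  (RETURN, evDetect) → (SEEK, spin_cw)
  (RETURN, evContact) → (CHARGE, announce)
  (RETURN, evDone) → (ALIGN, announce)  ← event matches
event = evDone selects (ALIGN, announce)

mode=ALIGN action=announce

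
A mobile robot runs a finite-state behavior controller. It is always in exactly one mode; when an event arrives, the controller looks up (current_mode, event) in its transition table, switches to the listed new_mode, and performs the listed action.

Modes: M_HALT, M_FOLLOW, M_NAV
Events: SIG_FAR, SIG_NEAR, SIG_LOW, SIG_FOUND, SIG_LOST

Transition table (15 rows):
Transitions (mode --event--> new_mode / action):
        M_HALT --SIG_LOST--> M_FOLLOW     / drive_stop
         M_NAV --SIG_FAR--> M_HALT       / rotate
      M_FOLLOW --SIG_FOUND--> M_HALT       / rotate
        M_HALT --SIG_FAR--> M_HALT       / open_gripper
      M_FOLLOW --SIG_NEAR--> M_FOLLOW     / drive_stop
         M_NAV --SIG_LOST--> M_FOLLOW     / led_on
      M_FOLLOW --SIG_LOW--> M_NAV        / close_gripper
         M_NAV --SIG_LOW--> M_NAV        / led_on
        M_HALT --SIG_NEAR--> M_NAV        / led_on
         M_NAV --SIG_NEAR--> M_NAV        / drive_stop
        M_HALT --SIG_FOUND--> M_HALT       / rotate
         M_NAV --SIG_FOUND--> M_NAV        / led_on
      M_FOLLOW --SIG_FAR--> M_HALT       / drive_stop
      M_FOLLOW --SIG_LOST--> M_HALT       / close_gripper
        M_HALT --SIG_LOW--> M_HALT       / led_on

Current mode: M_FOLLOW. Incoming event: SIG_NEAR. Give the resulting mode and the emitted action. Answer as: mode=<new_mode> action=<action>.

mode=M_FOLLOW action=drive_stop

current mode = M_FOLLOW; filter table to that mode:
  (M_FOLLOW, SIG_FOUND) → (M_HALT, rotate)
  (M_FOLLOW, SIG_NEAR) → (M_FOLLOW, drive_stop)  ← event matches
  (M_FOLLOW, SIG_LOW) → (M_NAV, close_gripper)
  (M_FOLLOW, SIG_FAR) → (M_HALT, drive_stop)
  (M_FOLLOW, SIG_LOST) → (M_HALT, close_gripper)
event = SIG_NEAR selects (M_FOLLOW, drive_stop)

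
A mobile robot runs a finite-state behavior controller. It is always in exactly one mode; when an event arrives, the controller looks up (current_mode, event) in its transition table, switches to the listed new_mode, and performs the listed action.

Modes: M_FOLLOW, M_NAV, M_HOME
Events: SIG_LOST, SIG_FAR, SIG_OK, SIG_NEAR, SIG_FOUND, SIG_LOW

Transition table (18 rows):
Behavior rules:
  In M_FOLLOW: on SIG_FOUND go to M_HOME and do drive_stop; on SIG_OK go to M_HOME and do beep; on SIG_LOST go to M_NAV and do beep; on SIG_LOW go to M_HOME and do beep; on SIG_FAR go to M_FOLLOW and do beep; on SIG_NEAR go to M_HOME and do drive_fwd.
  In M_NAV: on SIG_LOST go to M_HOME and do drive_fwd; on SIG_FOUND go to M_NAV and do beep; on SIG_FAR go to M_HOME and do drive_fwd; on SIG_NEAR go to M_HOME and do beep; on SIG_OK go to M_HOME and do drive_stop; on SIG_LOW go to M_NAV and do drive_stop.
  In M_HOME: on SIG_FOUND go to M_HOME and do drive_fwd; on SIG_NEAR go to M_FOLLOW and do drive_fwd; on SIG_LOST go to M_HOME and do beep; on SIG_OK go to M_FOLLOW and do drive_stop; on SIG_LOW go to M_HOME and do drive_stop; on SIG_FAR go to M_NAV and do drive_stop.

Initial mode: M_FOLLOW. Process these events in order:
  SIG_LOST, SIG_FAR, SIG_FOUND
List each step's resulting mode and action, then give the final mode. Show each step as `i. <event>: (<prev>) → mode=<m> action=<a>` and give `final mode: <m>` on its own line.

final mode: M_HOME

1. SIG_LOST: (M_FOLLOW) → mode=M_NAV action=beep
2. SIG_FAR: (M_NAV) → mode=M_HOME action=drive_fwd
3. SIG_FOUND: (M_HOME) → mode=M_HOME action=drive_fwd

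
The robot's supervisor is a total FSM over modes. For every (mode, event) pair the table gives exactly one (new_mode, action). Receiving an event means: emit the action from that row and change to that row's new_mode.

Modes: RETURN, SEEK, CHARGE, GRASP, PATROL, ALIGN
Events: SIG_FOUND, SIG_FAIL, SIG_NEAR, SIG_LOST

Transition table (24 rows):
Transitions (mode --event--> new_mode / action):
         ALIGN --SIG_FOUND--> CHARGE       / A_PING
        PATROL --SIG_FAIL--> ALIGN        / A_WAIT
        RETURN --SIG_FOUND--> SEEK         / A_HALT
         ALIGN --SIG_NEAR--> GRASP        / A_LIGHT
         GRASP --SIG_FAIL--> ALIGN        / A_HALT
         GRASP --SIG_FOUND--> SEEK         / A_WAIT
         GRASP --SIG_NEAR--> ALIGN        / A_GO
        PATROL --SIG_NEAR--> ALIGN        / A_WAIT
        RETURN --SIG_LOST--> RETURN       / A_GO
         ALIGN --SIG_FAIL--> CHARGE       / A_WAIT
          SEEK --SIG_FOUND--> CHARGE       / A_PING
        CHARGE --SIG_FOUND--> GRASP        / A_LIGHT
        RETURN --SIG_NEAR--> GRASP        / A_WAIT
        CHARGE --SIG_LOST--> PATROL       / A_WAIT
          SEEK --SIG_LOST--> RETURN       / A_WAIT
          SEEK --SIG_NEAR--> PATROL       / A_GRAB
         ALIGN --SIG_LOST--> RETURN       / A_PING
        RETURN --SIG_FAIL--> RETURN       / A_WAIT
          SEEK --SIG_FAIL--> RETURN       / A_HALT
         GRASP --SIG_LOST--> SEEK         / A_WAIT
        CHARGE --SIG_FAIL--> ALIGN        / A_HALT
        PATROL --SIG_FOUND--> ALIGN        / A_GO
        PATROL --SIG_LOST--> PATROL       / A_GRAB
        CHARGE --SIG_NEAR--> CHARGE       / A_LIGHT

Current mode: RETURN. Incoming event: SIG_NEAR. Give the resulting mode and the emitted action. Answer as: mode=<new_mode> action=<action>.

mode=GRASP action=A_WAIT

current mode = RETURN; filter table to that mode:
  (RETURN, SIG_FOUND) → (SEEK, A_HALT)
  (RETURN, SIG_LOST) → (RETURN, A_GO)
  (RETURN, SIG_NEAR) → (GRASP, A_WAIT)  ← event matches
  (RETURN, SIG_FAIL) → (RETURN, A_WAIT)
event = SIG_NEAR selects (GRASP, A_WAIT)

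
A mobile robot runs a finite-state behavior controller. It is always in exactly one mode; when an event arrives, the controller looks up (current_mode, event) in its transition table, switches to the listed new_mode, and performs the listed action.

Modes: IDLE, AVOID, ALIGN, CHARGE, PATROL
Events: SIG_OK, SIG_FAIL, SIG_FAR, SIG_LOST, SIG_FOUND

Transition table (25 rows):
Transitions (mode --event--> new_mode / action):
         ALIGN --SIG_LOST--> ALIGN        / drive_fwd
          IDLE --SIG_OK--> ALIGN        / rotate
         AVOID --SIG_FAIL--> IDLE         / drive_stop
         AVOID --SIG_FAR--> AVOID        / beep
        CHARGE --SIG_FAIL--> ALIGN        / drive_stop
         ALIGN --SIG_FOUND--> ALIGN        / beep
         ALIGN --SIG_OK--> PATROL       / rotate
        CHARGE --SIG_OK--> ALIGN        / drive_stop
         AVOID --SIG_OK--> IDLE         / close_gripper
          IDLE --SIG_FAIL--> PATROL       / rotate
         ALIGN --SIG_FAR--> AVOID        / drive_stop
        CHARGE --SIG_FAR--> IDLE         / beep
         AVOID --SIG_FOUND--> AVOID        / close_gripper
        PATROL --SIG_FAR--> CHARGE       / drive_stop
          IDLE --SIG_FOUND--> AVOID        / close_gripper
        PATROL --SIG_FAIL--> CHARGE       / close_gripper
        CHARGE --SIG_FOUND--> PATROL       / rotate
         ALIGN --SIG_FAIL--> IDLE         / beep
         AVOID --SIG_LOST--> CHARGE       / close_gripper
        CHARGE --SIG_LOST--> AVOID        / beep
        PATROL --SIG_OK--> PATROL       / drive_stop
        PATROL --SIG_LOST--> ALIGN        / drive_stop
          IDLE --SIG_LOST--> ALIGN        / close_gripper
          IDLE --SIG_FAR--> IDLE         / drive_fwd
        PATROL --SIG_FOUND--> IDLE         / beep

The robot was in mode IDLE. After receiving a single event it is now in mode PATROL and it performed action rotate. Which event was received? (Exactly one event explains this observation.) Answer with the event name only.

try SIG_OK: (IDLE, SIG_OK) → (ALIGN, rotate)
try SIG_FAIL: (IDLE, SIG_FAIL) → (PATROL, rotate)  ← matches
try SIG_FAR: (IDLE, SIG_FAR) → (IDLE, drive_fwd)
try SIG_LOST: (IDLE, SIG_LOST) → (ALIGN, close_gripper)
try SIG_FOUND: (IDLE, SIG_FOUND) → (AVOID, close_gripper)

SIG_FAIL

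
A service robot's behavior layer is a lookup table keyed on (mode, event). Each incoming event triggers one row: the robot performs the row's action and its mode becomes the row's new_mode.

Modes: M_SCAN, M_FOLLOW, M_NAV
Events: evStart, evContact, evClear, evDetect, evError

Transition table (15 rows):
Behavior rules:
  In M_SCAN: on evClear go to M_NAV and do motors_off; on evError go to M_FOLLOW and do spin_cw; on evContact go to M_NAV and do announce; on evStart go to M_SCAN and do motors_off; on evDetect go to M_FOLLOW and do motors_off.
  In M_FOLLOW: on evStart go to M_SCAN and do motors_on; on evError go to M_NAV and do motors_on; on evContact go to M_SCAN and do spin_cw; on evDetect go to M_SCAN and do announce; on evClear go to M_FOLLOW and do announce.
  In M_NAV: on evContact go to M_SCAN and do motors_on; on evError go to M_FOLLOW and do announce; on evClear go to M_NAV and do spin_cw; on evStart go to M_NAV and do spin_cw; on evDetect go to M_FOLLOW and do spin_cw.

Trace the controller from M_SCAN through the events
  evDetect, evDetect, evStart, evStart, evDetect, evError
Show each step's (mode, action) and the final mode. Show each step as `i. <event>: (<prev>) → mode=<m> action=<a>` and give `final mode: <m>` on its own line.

1. evDetect: (M_SCAN) → mode=M_FOLLOW action=motors_off
2. evDetect: (M_FOLLOW) → mode=M_SCAN action=announce
3. evStart: (M_SCAN) → mode=M_SCAN action=motors_off
4. evStart: (M_SCAN) → mode=M_SCAN action=motors_off
5. evDetect: (M_SCAN) → mode=M_FOLLOW action=motors_off
6. evError: (M_FOLLOW) → mode=M_NAV action=motors_on

final mode: M_NAV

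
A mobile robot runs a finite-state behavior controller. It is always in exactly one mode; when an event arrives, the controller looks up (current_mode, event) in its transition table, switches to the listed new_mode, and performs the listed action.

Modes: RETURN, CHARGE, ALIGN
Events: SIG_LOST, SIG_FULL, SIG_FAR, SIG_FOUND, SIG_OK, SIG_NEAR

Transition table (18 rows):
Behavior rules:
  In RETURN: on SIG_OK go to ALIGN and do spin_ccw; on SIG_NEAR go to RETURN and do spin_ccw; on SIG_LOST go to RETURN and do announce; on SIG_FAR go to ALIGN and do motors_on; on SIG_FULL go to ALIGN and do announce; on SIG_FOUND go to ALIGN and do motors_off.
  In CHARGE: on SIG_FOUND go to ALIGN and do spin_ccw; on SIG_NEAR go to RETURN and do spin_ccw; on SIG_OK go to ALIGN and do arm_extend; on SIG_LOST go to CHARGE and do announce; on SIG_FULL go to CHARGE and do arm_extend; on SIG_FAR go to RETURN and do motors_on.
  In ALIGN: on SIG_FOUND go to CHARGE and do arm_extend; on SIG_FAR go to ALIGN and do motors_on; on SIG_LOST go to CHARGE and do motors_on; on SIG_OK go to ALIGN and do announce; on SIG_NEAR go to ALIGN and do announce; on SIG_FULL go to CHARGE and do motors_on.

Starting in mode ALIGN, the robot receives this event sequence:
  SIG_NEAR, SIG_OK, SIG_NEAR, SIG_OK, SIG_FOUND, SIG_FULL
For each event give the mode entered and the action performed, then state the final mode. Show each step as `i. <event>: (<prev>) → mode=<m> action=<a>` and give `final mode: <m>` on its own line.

final mode: CHARGE

1. SIG_NEAR: (ALIGN) → mode=ALIGN action=announce
2. SIG_OK: (ALIGN) → mode=ALIGN action=announce
3. SIG_NEAR: (ALIGN) → mode=ALIGN action=announce
4. SIG_OK: (ALIGN) → mode=ALIGN action=announce
5. SIG_FOUND: (ALIGN) → mode=CHARGE action=arm_extend
6. SIG_FULL: (CHARGE) → mode=CHARGE action=arm_extend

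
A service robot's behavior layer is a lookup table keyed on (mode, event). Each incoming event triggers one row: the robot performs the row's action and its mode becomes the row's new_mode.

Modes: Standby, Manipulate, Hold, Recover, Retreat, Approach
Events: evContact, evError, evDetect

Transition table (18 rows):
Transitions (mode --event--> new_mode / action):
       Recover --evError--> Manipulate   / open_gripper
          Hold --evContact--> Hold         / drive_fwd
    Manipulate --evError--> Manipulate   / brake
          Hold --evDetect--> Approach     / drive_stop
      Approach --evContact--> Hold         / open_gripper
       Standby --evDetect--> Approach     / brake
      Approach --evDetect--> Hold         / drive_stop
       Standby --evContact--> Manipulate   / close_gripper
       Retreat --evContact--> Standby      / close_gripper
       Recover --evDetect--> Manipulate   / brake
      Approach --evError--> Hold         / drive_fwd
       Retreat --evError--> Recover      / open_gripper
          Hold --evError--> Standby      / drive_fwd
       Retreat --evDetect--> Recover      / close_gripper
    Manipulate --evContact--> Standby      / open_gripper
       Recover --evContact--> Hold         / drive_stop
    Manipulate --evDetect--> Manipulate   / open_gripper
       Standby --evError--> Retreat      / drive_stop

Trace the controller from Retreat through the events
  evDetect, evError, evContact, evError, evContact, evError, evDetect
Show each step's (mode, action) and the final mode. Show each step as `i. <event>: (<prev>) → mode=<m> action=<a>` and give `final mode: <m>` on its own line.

final mode: Recover

1. evDetect: (Retreat) → mode=Recover action=close_gripper
2. evError: (Recover) → mode=Manipulate action=open_gripper
3. evContact: (Manipulate) → mode=Standby action=open_gripper
4. evError: (Standby) → mode=Retreat action=drive_stop
5. evContact: (Retreat) → mode=Standby action=close_gripper
6. evError: (Standby) → mode=Retreat action=drive_stop
7. evDetect: (Retreat) → mode=Recover action=close_gripper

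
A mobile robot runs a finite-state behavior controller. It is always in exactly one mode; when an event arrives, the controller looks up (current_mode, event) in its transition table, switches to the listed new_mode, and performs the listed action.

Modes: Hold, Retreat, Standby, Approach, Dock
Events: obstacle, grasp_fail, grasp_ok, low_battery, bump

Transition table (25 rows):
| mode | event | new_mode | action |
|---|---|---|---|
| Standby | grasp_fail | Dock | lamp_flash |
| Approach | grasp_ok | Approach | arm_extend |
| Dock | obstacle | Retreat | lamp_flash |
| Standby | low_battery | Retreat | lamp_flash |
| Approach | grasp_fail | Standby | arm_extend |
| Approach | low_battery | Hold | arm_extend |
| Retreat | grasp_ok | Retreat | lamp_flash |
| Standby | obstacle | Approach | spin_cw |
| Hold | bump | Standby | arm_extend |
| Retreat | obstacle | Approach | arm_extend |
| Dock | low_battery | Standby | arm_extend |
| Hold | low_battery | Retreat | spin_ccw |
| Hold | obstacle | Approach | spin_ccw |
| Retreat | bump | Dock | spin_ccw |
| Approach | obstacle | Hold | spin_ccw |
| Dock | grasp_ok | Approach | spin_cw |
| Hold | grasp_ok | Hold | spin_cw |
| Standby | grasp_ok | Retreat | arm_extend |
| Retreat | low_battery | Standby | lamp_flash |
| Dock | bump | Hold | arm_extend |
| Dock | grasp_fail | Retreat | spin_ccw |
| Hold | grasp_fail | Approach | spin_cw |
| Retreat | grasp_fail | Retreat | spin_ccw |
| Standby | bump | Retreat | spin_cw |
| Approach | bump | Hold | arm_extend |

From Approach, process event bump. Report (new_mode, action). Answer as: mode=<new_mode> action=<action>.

current mode = Approach; filter table to that mode:
  (Approach, grasp_ok) → (Approach, arm_extend)
  (Approach, grasp_fail) → (Standby, arm_extend)
  (Approach, low_battery) → (Hold, arm_extend)
  (Approach, obstacle) → (Hold, spin_ccw)
  (Approach, bump) → (Hold, arm_extend)  ← event matches
event = bump selects (Hold, arm_extend)

mode=Hold action=arm_extend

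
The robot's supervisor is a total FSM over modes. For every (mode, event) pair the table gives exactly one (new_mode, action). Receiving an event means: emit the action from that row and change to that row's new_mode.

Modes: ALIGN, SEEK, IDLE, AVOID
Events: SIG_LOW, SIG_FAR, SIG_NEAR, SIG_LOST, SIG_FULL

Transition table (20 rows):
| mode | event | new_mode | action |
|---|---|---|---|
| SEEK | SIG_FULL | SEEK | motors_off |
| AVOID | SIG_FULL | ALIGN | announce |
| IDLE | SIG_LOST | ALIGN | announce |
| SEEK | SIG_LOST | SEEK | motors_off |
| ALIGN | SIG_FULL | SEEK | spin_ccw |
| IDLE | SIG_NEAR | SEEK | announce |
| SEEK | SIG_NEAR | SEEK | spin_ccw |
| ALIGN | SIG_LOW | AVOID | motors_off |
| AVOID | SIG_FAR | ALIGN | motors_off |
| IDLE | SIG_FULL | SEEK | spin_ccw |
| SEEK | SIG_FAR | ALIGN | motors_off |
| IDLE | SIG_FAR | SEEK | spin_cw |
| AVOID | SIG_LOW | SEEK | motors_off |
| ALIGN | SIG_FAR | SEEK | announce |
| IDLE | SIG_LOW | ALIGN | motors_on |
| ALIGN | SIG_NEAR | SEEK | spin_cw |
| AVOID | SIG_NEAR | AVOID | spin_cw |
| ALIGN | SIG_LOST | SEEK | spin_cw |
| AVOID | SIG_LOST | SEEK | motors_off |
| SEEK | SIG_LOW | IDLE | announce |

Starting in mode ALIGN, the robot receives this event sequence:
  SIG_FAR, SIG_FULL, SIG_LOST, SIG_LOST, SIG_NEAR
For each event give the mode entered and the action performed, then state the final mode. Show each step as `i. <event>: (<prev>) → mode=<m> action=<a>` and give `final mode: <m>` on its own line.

1. SIG_FAR: (ALIGN) → mode=SEEK action=announce
2. SIG_FULL: (SEEK) → mode=SEEK action=motors_off
3. SIG_LOST: (SEEK) → mode=SEEK action=motors_off
4. SIG_LOST: (SEEK) → mode=SEEK action=motors_off
5. SIG_NEAR: (SEEK) → mode=SEEK action=spin_ccw

final mode: SEEK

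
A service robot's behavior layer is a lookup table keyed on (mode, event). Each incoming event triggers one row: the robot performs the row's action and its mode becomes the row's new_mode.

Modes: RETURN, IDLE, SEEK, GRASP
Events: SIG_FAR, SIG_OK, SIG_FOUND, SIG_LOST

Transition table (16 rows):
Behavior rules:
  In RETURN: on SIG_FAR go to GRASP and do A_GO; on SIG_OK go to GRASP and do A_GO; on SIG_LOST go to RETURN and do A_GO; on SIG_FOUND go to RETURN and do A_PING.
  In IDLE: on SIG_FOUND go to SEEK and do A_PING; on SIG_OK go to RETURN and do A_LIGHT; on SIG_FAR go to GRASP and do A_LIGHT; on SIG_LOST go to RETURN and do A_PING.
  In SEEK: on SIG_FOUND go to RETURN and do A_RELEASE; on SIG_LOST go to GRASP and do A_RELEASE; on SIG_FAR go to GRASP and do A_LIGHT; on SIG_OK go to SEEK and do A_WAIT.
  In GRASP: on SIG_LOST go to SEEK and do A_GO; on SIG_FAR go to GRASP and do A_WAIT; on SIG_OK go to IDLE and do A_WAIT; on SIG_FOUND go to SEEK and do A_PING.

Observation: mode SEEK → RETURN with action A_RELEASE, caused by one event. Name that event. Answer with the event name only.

try SIG_FAR: (SEEK, SIG_FAR) → (GRASP, A_LIGHT)
try SIG_OK: (SEEK, SIG_OK) → (SEEK, A_WAIT)
try SIG_FOUND: (SEEK, SIG_FOUND) → (RETURN, A_RELEASE)  ← matches
try SIG_LOST: (SEEK, SIG_LOST) → (GRASP, A_RELEASE)

SIG_FOUND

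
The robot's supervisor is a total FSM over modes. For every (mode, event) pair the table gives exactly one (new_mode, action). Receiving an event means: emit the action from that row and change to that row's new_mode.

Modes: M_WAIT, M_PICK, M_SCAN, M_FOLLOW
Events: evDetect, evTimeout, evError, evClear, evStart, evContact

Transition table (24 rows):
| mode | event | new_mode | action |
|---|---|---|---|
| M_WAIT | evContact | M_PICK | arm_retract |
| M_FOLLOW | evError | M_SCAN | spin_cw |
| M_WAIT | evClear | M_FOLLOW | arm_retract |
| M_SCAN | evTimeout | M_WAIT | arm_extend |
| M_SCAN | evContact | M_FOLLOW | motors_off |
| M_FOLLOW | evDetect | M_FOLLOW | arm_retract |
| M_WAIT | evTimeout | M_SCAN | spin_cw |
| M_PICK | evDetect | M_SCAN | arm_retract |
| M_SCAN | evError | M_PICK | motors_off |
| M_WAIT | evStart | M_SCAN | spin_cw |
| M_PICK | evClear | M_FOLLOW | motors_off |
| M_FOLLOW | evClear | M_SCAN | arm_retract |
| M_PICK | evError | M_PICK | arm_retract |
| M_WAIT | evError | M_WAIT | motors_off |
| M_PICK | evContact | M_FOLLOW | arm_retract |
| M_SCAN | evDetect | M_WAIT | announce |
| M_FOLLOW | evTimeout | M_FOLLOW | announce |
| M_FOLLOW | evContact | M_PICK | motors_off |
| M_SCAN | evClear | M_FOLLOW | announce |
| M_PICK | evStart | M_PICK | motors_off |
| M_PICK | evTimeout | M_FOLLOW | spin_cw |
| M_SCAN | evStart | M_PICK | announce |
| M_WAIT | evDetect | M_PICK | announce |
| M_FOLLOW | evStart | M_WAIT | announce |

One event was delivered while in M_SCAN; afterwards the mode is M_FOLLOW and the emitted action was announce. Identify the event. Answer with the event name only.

evClear

try evDetect: (M_SCAN, evDetect) → (M_WAIT, announce)
try evTimeout: (M_SCAN, evTimeout) → (M_WAIT, arm_extend)
try evError: (M_SCAN, evError) → (M_PICK, motors_off)
try evClear: (M_SCAN, evClear) → (M_FOLLOW, announce)  ← matches
try evStart: (M_SCAN, evStart) → (M_PICK, announce)
try evContact: (M_SCAN, evContact) → (M_FOLLOW, motors_off)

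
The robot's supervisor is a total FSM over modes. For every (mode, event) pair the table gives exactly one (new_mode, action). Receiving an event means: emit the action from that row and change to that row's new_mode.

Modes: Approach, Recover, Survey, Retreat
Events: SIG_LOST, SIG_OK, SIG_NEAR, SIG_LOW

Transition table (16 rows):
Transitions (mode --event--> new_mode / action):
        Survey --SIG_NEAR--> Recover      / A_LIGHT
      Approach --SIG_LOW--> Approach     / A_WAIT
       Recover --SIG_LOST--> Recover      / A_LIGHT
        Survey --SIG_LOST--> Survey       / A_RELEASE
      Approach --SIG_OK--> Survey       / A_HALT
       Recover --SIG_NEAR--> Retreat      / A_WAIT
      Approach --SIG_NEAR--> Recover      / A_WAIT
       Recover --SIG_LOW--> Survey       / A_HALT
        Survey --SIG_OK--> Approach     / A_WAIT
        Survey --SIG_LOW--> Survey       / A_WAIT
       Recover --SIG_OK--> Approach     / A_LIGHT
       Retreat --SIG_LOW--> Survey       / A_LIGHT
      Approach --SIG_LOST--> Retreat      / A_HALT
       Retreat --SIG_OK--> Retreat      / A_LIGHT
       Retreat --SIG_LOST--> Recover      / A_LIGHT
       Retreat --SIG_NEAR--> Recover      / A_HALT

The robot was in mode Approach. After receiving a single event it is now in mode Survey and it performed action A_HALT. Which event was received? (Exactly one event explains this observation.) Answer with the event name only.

SIG_OK

try SIG_LOST: (Approach, SIG_LOST) → (Retreat, A_HALT)
try SIG_OK: (Approach, SIG_OK) → (Survey, A_HALT)  ← matches
try SIG_NEAR: (Approach, SIG_NEAR) → (Recover, A_WAIT)
try SIG_LOW: (Approach, SIG_LOW) → (Approach, A_WAIT)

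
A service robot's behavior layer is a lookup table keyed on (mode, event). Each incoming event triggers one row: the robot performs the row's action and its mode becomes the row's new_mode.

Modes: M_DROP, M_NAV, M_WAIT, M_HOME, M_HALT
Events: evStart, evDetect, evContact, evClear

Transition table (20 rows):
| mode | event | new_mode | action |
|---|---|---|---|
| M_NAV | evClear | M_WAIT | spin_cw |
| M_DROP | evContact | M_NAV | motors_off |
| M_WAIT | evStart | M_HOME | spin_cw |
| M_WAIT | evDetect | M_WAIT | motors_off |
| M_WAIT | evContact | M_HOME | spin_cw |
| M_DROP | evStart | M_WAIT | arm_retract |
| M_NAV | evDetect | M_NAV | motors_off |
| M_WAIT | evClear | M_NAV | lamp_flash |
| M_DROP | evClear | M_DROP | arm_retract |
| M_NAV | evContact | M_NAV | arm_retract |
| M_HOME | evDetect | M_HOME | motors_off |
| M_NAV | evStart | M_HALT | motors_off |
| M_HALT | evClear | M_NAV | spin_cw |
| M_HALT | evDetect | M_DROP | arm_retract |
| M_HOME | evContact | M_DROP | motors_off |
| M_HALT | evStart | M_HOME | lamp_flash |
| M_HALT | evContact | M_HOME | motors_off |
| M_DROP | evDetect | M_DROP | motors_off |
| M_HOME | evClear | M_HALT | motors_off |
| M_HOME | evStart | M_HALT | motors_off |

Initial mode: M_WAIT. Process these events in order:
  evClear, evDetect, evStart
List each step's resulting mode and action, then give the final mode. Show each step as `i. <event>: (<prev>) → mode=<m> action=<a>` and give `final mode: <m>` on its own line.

final mode: M_HALT

1. evClear: (M_WAIT) → mode=M_NAV action=lamp_flash
2. evDetect: (M_NAV) → mode=M_NAV action=motors_off
3. evStart: (M_NAV) → mode=M_HALT action=motors_off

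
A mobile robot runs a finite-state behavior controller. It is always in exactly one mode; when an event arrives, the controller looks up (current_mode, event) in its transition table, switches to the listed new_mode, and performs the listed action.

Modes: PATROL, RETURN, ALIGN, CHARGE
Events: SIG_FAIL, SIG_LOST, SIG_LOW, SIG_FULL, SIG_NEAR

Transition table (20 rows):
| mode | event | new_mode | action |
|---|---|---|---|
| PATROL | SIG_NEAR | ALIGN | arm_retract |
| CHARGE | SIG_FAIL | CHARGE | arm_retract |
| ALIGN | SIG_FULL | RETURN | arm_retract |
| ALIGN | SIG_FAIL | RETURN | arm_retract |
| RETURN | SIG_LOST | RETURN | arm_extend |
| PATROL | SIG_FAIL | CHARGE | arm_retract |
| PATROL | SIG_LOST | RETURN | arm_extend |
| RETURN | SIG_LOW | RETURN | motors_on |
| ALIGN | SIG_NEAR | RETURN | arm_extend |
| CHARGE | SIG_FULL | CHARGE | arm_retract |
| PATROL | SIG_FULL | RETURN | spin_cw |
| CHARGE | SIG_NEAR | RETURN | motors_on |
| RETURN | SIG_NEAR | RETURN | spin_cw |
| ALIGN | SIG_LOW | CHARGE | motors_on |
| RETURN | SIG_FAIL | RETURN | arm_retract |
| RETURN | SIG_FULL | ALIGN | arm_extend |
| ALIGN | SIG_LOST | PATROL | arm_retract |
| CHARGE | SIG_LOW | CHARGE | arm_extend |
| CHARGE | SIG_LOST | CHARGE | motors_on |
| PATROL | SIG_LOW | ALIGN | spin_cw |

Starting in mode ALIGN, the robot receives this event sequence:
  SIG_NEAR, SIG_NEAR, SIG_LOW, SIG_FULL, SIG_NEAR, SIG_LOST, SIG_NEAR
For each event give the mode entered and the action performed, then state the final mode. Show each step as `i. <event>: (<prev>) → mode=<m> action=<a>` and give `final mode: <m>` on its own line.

1. SIG_NEAR: (ALIGN) → mode=RETURN action=arm_extend
2. SIG_NEAR: (RETURN) → mode=RETURN action=spin_cw
3. SIG_LOW: (RETURN) → mode=RETURN action=motors_on
4. SIG_FULL: (RETURN) → mode=ALIGN action=arm_extend
5. SIG_NEAR: (ALIGN) → mode=RETURN action=arm_extend
6. SIG_LOST: (RETURN) → mode=RETURN action=arm_extend
7. SIG_NEAR: (RETURN) → mode=RETURN action=spin_cw

final mode: RETURN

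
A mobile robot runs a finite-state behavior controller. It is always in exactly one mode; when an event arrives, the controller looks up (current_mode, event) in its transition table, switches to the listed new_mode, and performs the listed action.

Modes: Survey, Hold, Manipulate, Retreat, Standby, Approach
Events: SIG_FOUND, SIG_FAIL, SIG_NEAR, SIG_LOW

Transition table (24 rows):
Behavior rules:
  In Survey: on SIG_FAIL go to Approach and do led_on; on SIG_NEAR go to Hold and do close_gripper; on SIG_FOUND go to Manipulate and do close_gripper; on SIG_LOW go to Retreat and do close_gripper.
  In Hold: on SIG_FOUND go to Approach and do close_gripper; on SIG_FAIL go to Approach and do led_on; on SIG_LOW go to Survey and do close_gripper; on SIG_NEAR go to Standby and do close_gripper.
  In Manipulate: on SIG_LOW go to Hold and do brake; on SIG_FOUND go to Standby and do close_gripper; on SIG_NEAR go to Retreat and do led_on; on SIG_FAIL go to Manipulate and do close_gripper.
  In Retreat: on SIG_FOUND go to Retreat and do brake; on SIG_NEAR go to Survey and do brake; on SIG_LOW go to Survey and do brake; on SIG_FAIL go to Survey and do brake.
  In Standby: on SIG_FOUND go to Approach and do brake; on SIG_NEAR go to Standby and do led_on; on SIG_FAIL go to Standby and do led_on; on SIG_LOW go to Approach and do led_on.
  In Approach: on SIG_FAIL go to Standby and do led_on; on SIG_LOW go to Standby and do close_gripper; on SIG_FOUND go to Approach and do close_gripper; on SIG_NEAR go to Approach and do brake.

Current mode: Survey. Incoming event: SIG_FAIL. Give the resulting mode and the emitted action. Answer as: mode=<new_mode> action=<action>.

mode=Approach action=led_on

current mode = Survey; filter table to that mode:
  (Survey, SIG_FAIL) → (Approach, led_on)  ← event matches
  (Survey, SIG_NEAR) → (Hold, close_gripper)
  (Survey, SIG_FOUND) → (Manipulate, close_gripper)
  (Survey, SIG_LOW) → (Retreat, close_gripper)
event = SIG_FAIL selects (Approach, led_on)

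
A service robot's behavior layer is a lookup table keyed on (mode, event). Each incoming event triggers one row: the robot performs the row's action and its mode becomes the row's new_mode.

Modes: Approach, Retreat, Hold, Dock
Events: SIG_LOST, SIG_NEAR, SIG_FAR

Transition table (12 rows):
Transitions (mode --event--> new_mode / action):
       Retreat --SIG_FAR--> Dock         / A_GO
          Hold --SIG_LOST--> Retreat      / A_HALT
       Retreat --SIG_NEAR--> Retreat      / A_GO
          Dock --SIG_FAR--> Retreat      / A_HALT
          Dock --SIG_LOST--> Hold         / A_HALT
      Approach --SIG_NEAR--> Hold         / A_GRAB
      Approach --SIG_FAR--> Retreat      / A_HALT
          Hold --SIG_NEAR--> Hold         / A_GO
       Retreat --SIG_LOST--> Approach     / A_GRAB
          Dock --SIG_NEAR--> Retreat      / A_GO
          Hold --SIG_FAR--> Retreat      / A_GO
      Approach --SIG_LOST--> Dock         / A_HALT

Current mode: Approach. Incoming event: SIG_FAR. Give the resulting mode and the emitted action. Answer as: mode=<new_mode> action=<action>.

current mode = Approach; filter table to that mode:
  (Approach, SIG_NEAR) → (Hold, A_GRAB)
  (Approach, SIG_FAR) → (Retreat, A_HALT)  ← event matches
  (Approach, SIG_LOST) → (Dock, A_HALT)
event = SIG_FAR selects (Retreat, A_HALT)

mode=Retreat action=A_HALT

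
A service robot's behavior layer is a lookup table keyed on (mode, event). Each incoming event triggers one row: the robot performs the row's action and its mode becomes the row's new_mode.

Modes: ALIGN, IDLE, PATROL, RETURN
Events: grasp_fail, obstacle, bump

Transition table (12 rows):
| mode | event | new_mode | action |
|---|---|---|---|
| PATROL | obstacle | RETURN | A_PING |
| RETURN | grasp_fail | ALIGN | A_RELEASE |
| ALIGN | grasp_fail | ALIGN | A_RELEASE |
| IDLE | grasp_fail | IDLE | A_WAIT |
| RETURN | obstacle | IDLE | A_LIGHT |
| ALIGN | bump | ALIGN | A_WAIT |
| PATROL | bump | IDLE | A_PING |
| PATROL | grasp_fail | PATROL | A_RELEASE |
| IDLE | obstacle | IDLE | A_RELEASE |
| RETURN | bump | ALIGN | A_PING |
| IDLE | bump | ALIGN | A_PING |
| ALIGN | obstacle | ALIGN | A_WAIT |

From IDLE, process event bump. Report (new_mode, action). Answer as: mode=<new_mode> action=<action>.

mode=ALIGN action=A_PING

current mode = IDLE; filter table to that mode:
  (IDLE, grasp_fail) → (IDLE, A_WAIT)
  (IDLE, obstacle) → (IDLE, A_RELEASE)
  (IDLE, bump) → (ALIGN, A_PING)  ← event matches
event = bump selects (ALIGN, A_PING)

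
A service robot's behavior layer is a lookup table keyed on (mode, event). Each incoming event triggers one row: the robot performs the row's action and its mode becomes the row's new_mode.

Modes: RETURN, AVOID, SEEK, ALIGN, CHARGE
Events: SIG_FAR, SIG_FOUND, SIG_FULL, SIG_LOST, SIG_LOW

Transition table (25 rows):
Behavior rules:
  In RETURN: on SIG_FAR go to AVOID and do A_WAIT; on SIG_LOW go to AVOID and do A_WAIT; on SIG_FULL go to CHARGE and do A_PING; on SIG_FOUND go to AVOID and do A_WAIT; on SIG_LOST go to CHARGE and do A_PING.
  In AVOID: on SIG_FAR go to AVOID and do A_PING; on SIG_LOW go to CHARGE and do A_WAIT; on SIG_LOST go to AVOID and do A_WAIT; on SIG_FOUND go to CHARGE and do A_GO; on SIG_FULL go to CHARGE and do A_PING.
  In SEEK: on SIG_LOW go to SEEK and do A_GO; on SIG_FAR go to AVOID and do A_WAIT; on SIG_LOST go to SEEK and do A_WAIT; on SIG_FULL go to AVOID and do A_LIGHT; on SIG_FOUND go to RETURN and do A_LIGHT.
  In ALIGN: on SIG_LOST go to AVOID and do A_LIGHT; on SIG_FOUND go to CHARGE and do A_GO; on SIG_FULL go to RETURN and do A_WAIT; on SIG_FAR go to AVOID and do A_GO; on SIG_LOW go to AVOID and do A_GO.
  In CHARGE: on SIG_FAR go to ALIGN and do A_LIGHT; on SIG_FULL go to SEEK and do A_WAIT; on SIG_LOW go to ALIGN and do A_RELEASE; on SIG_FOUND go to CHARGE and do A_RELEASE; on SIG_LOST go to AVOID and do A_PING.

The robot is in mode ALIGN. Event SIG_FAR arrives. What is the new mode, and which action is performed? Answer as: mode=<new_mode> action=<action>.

mode=AVOID action=A_GO

current mode = ALIGN; filter table to that mode:
  (ALIGN, SIG_LOST) → (AVOID, A_LIGHT)
  (ALIGN, SIG_FOUND) → (CHARGE, A_GO)
  (ALIGN, SIG_FULL) → (RETURN, A_WAIT)
  (ALIGN, SIG_FAR) → (AVOID, A_GO)  ← event matches
  (ALIGN, SIG_LOW) → (AVOID, A_GO)
event = SIG_FAR selects (AVOID, A_GO)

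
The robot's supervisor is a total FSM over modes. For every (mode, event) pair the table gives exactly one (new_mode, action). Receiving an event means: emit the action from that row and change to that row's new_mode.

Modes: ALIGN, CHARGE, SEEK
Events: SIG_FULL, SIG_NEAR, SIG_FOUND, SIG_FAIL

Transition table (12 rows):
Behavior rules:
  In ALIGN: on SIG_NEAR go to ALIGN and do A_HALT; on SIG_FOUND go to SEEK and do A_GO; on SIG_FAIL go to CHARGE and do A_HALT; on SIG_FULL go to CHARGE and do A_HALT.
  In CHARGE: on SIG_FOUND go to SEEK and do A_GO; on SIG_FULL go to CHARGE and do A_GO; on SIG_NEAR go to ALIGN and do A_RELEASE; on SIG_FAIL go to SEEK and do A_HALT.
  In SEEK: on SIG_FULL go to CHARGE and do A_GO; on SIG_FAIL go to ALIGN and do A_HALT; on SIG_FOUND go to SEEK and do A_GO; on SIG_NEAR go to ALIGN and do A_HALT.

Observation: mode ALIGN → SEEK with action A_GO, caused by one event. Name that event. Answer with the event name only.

try SIG_FULL: (ALIGN, SIG_FULL) → (CHARGE, A_HALT)
try SIG_NEAR: (ALIGN, SIG_NEAR) → (ALIGN, A_HALT)
try SIG_FOUND: (ALIGN, SIG_FOUND) → (SEEK, A_GO)  ← matches
try SIG_FAIL: (ALIGN, SIG_FAIL) → (CHARGE, A_HALT)

SIG_FOUND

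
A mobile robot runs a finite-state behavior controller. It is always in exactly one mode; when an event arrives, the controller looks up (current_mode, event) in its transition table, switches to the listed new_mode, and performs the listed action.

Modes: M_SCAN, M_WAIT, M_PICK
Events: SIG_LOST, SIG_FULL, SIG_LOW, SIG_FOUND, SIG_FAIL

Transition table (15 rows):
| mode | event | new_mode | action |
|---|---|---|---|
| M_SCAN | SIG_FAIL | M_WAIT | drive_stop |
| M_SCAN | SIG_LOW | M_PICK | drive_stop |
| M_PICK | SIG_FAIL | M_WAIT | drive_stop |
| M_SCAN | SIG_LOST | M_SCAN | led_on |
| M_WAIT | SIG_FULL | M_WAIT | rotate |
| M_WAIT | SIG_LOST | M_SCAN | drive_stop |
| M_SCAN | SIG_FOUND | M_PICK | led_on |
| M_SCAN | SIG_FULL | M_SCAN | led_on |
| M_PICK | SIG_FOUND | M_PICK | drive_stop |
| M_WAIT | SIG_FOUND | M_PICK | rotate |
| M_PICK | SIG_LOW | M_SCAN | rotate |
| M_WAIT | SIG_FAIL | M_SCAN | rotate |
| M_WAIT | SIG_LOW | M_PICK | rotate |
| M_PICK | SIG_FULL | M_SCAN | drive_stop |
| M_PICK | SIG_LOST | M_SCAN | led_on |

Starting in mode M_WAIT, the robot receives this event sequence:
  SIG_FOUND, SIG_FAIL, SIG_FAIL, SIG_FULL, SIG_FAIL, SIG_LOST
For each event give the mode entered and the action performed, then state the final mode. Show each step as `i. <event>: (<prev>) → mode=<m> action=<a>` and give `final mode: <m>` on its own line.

1. SIG_FOUND: (M_WAIT) → mode=M_PICK action=rotate
2. SIG_FAIL: (M_PICK) → mode=M_WAIT action=drive_stop
3. SIG_FAIL: (M_WAIT) → mode=M_SCAN action=rotate
4. SIG_FULL: (M_SCAN) → mode=M_SCAN action=led_on
5. SIG_FAIL: (M_SCAN) → mode=M_WAIT action=drive_stop
6. SIG_LOST: (M_WAIT) → mode=M_SCAN action=drive_stop

final mode: M_SCAN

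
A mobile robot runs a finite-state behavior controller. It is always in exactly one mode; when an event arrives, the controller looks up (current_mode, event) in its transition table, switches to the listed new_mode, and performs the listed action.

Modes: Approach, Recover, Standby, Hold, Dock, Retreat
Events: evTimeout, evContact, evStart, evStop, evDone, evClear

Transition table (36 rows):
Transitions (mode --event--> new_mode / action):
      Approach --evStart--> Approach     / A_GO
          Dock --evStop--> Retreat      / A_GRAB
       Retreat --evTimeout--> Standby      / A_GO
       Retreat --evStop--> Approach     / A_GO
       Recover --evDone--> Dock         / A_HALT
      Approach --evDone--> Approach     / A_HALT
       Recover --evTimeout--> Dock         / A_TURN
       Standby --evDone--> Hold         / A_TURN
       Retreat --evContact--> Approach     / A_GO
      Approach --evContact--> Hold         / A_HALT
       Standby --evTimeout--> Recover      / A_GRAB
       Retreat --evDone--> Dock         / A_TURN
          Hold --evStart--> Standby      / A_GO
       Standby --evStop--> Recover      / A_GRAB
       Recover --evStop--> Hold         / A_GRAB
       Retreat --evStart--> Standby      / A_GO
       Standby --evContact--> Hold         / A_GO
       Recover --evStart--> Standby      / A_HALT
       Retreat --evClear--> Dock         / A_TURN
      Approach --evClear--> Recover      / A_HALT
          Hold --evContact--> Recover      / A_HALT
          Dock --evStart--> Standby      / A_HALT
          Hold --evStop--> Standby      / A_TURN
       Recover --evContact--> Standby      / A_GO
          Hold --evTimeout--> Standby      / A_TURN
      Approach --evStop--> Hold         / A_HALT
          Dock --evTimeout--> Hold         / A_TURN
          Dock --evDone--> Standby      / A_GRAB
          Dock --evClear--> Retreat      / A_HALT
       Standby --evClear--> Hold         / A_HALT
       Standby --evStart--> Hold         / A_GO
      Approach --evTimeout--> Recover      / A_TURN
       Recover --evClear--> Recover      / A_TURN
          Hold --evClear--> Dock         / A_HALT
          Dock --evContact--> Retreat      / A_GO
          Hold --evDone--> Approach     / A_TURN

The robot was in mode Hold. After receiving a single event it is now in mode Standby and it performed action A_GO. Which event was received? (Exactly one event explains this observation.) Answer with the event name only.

try evTimeout: (Hold, evTimeout) → (Standby, A_TURN)
try evContact: (Hold, evContact) → (Recover, A_HALT)
try evStart: (Hold, evStart) → (Standby, A_GO)  ← matches
try evStop: (Hold, evStop) → (Standby, A_TURN)
try evDone: (Hold, evDone) → (Approach, A_TURN)
try evClear: (Hold, evClear) → (Dock, A_HALT)

evStart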